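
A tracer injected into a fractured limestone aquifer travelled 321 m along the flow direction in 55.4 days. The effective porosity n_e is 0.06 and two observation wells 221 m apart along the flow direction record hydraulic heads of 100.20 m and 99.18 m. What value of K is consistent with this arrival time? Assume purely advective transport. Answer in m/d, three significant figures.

75.3 m/d

Hydraulic gradient i = (100.20 − 99.18) / 221 = 1.02 / 221 = 0.004615
v = L / t = 321 / 55.4 = 5.794 m/d
K = v · n / i = 5.794 × 0.06 / 0.004615 = 75.3 m/d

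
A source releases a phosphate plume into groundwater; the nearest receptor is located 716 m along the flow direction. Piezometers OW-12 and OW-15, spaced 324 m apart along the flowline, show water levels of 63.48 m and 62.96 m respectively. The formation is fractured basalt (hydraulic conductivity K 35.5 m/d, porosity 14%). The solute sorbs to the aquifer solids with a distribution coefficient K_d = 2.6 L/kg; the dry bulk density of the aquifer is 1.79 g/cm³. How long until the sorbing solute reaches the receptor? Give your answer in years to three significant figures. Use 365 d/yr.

165 years

Hydraulic gradient i = (63.48 − 62.96) / 324 = 0.52 / 324 = 0.001605
q = Ki = 35.5 × 0.001605 = 0.05698 m/d
Seepage velocity v = q / n = 0.05698 / 0.14 = 0.4070 m/d
Retardation R = 1 + ρ_b·K_d/n = 1 + 1.79×2.6/0.14 = 34.24
Contaminant velocity v_c = v/R = 0.4070/34.24 = 0.01188 m/d
t = L/v_c = 716/0.01188 = 60250 d
   = 60250/365 = 165 yr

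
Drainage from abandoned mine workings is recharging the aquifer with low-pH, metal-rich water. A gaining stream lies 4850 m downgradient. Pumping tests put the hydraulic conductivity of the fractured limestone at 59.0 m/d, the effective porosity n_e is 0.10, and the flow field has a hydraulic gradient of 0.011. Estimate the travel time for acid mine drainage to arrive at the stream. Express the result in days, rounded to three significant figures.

747 days

Specific discharge q = 59.0 × 0.011 = 0.6490 m/d
Average linear velocity = 0.6490 / 0.10 = 6.490 m/d
t = L / v = 4850 / 6.490 = 747.3 d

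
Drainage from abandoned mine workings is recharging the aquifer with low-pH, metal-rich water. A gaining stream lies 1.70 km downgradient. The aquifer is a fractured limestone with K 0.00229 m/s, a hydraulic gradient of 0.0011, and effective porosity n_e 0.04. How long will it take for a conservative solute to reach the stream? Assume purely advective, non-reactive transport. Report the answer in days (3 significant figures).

K = 0.00229 m/s × 86400 s/d = 197.9 m/d
q = Ki = 197.9 × 0.0011 = 0.2176 m/d
Seepage velocity v = q / n = 0.2176 / 0.04 = 5.441 m/d
L = 1.70 km = 1700 m
t = L / v = 1700 / 5.441 = 312.4 d

312 days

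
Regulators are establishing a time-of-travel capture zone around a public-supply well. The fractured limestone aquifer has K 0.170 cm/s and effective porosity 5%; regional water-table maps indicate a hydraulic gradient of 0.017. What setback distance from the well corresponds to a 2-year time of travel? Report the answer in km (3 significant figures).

36.5 km

K = 0.170 cm/s × 864 = 146.9 m/d
q = Ki = 146.9 × 0.017 = 2.497 m/d
Average linear velocity = 2.497 / 0.05 = 49.94 m/d
T = 2 yr × 365 = 730 d
L = v × T = 49.94 × 730 = 36460 m
   = 36.5 km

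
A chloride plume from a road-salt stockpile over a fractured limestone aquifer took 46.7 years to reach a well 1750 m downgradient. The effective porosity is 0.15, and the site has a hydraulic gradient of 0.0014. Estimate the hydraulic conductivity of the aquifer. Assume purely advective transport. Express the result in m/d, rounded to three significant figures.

t = 46.7 years = 17050 d
v = L / t = 1750 / 17050 = 0.1027 m/d
K = v · n / i = 0.1027 × 0.15 / 0.0014 = 11.0 m/d

11.0 m/d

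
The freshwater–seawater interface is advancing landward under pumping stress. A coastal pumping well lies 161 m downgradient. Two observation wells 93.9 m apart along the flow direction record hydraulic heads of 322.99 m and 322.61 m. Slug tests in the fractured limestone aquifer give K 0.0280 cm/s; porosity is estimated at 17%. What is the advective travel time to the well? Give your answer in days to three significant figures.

Hydraulic gradient i = (322.99 − 322.61) / 93.9 = 0.38 / 93.9 = 0.004047
K = 0.0280 cm/s × 864 = 24.19 m/d
Darcy flux q = K·i = 24.19 × 0.004047 = 0.09790 m/d
v_s = q/n_e = 0.09790/0.17 = 0.5759 m/d
t = L / v = 161 / 0.5759 = 279.6 d

280 days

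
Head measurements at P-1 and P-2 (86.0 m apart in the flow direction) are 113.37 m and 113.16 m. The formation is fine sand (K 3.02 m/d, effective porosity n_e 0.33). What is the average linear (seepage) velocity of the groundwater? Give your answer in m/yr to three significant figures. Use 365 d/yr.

Hydraulic gradient i = (113.37 − 113.16) / 86.0 = 0.21 / 86.0 = 0.002442
Darcy flux q = K·i = 3.02 × 0.002442 = 0.007374 m/d
v_s = q/n_e = 0.007374/0.33 = 0.02235 m/d
   = 0.02235 × 365 = 8.16 m/yr

8.16 m/yr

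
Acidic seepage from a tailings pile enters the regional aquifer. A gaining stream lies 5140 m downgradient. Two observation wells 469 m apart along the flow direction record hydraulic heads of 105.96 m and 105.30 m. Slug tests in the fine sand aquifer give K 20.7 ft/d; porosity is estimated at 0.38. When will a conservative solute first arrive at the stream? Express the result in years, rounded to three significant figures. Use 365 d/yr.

Hydraulic gradient i = (105.96 − 105.30) / 469 = 0.66 / 469 = 0.001407
K = 20.7 ft/d × 0.3048 = 6.309 m/d
Darcy flux q = K·i = 6.309 × 0.001407 = 0.008879 m/d
v = Ki/n = 6.309·0.001407/0.38 = 0.02337 m/d
t = L / v = 5140 / 0.02337 = 220000 d
   = 220000 / 365 = 603 yr

603 years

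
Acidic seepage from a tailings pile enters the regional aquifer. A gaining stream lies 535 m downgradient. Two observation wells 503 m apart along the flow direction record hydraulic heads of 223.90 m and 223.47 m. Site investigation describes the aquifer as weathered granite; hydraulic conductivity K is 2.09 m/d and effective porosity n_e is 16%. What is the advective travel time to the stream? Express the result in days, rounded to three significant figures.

47900 days

Hydraulic gradient i = (223.90 − 223.47) / 503 = 0.43 / 503 = 8.549e-4
q = Ki = 2.09 × 8.549e-4 = 0.001787 m/d
v_s = q/n_e = 0.001787/0.16 = 0.01117 m/d
t = L / v = 535 / 0.01117 = 47910 d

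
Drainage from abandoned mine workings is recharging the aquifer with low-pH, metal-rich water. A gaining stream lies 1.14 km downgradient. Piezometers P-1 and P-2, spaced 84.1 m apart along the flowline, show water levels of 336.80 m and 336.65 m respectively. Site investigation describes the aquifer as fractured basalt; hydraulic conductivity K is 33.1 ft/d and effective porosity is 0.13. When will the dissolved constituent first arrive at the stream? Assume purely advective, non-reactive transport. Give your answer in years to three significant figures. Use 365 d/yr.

22.6 years

Hydraulic gradient i = (336.80 − 336.65) / 84.1 = 0.15 / 84.1 = 0.001784
K = 33.1 ft/d × 0.3048 = 10.09 m/d
Darcy flux q = K·i = 10.09 × 0.001784 = 0.01799 m/d
Average linear velocity = 0.01799 / 0.13 = 0.1384 m/d
L = 1.14 km = 1140 m
t = L / v = 1140 / 0.1384 = 8236 d
   = 8236 / 365 = 22.6 yr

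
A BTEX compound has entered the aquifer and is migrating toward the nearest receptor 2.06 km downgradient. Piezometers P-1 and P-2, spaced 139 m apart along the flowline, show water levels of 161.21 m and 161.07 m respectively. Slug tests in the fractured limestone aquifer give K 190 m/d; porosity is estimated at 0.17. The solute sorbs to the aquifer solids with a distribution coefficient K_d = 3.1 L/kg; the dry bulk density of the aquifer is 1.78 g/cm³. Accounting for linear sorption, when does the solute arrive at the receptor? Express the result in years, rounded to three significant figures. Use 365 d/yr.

Hydraulic gradient i = (161.21 − 161.07) / 139 = 0.14 / 139 = 0.001007
Specific discharge q = 190 × 0.001007 = 0.1914 m/d
v_s = q/n_e = 0.1914/0.17 = 1.126 m/d
Retardation R = 1 + ρ_b·K_d/n = 1 + 1.78×3.1/0.17 = 33.46
Contaminant velocity v_c = v/R = 1.126/33.46 = 0.03364 m/d
L = 2.06 km = 2060 m
t = L/v_c = 2060/0.03364 = 61230 d
   = 61230/365 = 168 yr

168 years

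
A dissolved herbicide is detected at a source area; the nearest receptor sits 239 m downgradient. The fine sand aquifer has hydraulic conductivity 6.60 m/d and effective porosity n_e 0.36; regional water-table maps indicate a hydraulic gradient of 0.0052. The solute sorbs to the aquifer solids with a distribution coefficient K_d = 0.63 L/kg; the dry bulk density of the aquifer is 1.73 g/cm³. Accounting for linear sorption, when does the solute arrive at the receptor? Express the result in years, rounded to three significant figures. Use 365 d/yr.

27.7 years

q = Ki = 6.60 × 0.0052 = 0.03432 m/d
Seepage velocity v = q / n = 0.03432 / 0.36 = 0.09533 m/d
Retardation R = 1 + ρ_b·K_d/n = 1 + 1.73×0.63/0.36 = 4.028
Contaminant velocity v_c = v/R = 0.09533/4.028 = 0.02367 m/d
t = L/v_c = 239/0.02367 = 10100 d
   = 10100/365 = 27.7 yr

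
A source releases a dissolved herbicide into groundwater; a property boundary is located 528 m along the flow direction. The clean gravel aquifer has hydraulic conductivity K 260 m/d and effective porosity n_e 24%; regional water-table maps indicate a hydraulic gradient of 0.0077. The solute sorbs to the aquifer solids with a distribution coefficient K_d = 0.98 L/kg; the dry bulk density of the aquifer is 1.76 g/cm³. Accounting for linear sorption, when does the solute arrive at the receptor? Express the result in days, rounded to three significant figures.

q = Ki = 260 × 0.0077 = 2.002 m/d
v_s = q/n_e = 2.002/0.24 = 8.342 m/d
Retardation R = 1 + ρ_b·K_d/n = 1 + 1.76×0.98/0.24 = 8.187
Contaminant velocity v_c = v/R = 8.342/8.187 = 1.019 m/d
t = L/v_c = 528/1.019 = 518.2 d

518 days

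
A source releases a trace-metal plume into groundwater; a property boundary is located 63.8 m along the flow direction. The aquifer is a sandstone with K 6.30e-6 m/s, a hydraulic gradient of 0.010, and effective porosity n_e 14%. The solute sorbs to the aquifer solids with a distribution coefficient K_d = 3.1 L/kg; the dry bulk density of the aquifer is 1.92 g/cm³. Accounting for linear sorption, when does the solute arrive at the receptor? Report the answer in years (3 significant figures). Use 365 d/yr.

196 years

K = 6.30e-6 m/s × 86400 s/d = 0.5443 m/d
q = Ki = 0.5443 × 0.010 = 0.005443 m/d
Average linear velocity = 0.005443 / 0.14 = 0.03888 m/d
Retardation R = 1 + ρ_b·K_d/n = 1 + 1.92×3.1/0.14 = 43.51
Contaminant velocity v_c = v/R = 0.03888/43.51 = 8.935e-4 m/d
t = L/v_c = 63.8/8.935e-4 = 71400 d
   = 71400/365 = 196 yr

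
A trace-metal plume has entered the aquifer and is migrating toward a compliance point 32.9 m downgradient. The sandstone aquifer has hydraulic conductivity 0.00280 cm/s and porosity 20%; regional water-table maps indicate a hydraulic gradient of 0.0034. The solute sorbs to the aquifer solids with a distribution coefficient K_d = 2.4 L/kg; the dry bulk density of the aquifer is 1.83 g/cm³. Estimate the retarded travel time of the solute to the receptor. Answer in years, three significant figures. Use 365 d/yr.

50.3 years

K = 0.00280 cm/s × 864 = 2.419 m/d
Darcy flux q = K·i = 2.419 × 0.0034 = 0.008225 m/d
Seepage velocity v = q / n = 0.008225 / 0.20 = 0.04113 m/d
Retardation R = 1 + ρ_b·K_d/n = 1 + 1.83×2.4/0.20 = 22.96
Contaminant velocity v_c = v/R = 0.04113/22.96 = 0.001791 m/d
t = L/v_c = 32.9/0.001791 = 18370 d
   = 18370/365 = 50.3 yr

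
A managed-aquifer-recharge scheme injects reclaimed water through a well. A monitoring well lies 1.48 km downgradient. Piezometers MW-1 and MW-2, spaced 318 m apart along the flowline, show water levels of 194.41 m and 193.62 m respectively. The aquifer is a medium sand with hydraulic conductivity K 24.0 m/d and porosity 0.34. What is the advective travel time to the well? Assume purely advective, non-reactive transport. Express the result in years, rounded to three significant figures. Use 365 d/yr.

23.1 years

Hydraulic gradient i = (194.41 − 193.62) / 318 = 0.79 / 318 = 0.002484
Darcy flux q = K·i = 24.0 × 0.002484 = 0.05962 m/d
v = Ki/n = 24.0·0.002484/0.34 = 0.1754 m/d
L = 1.48 km = 1480 m
t = L / v = 1480 / 0.1754 = 8440 d
   = 8440 / 365 = 23.1 yr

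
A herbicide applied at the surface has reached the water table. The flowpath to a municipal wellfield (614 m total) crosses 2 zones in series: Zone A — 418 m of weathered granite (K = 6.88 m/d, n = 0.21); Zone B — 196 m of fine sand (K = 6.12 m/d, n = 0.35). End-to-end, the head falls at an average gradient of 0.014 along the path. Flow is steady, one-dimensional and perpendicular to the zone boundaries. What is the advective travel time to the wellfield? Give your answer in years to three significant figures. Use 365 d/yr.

4.62 years

Continuity: the same q passes through each zone, so ΔH = q·Σ(L_j/K_j) — the zones act as resistances in series.
Σ(L/K) = 418/6.88 + 196/6.12 = 60.76 + 32.03 = 92.78 d
K_eq = L_total / Σ(L/K) = 614 / 92.78 = 6.618 m/d
q = K_eq · i = 6.618 × 0.014 = 0.09265 m/d (same in every zone)
Zone A: v = q/n = 0.09265/0.21 = 0.4412 m/d → t_A = 418/0.4412 = 947.5 d
Zone B: v = q/n = 0.09265/0.35 = 0.2647 m/d → t_B = 196/0.2647 = 740.4 d
Total t = 947.5 + 740.4 = 1688 d
   = 1688 / 365 = 4.62 yr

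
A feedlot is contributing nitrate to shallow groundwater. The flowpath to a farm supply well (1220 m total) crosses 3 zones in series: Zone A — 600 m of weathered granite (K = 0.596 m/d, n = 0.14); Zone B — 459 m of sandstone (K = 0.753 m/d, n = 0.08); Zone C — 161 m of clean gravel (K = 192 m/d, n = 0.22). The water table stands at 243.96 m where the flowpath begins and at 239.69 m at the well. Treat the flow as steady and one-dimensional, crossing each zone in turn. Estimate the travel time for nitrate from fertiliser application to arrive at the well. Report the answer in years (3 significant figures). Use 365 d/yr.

Total head drop ΔH = 243.96 − 239.69 = 4.27 m
Steady 1-D flow in series ⇒ the Darcy flux q is identical in every zone and the zone head losses add (resistances L/K in series).
Σ(L/K) = 600/0.596 + 459/0.753 + 161/192 = 1007 + 609.6 + 0.8385 = 1617 d
q = ΔH / Σ(L/K) = 4.27 / 1617 = 0.002641 m/d (same in every zone)
Zone A: v = q/n = 0.002641/0.14 = 0.01886 m/d → t_A = 600/0.01886 = 31810 d
Zone B: v = q/n = 0.002641/0.08 = 0.03301 m/d → t_B = 459/0.03301 = 13910 d
Zone C: v = q/n = 0.002641/0.22 = 0.01200 m/d → t_C = 161/0.01200 = 13410 d
Total t = 31810 + 13910 + 13410 = 59130 d
   = 59130 / 365 = 162 yr

162 years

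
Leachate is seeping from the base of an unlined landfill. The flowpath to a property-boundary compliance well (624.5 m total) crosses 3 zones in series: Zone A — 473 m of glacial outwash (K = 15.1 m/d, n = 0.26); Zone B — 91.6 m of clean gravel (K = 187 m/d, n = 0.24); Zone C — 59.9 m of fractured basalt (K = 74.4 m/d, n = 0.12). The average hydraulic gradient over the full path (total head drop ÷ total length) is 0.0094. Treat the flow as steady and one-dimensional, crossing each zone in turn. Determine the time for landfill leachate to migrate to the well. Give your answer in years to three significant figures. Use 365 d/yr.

For zones in series the flux q is common to all zones; the equivalent conductivity is the harmonic (thickness-weighted) mean, K_eq = L_total / Σ(L_j/K_j).
Σ(L/K) = 473/15.1 + 91.6/187 + 59.9/74.4 = 31.32 + 0.4898 + 0.8051 = 32.62 d
K_eq = L_total / Σ(L/K) = 624.5 / 32.62 = 19.15 m/d
q = K_eq · i = 19.15 × 0.0094 = 0.1800 m/d (same in every zone)
Zone A: v = q/n = 0.1800/0.26 = 0.6922 m/d → t_A = 473/0.6922 = 683.4 d
Zone B: v = q/n = 0.1800/0.24 = 0.7498 m/d → t_B = 91.6/0.7498 = 122.2 d
Zone C: v = q/n = 0.1800/0.12 = 1.500 m/d → t_C = 59.9/1.500 = 39.94 d
Total t = 683.4 + 122.2 + 39.94 = 845.5 d
   = 845.5 / 365 = 2.32 yr

2.32 years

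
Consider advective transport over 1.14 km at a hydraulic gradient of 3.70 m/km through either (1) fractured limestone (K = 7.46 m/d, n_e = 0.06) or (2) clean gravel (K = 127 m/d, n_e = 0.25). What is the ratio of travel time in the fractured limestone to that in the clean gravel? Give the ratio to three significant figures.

Unit 1 (fractured limestone): v = 7.46×0.0037/0.06 = 0.4600 m/d, t = 1140/0.4600 = 2478 d
Unit 2 (clean gravel): v = 127×0.0037/0.25 = 1.880 m/d, t = 1140/1.880 = 606.5 d
t(fractured limestone) / t(clean gravel) = 2478/606.5 = 4.09

4.09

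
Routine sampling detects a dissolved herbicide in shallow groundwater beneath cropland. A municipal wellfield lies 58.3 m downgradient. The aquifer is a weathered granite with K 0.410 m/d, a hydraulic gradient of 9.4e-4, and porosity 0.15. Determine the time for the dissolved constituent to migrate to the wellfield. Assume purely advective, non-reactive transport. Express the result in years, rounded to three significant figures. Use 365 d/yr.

q = Ki = 0.410 × 9.4e-4 = 3.854e-4 m/d
Seepage velocity v = q / n = 3.854e-4 / 0.15 = 0.002569 m/d
t = L / v = 58.3 / 0.002569 = 22690 d
   = 22690 / 365 = 62.2 yr

62.2 years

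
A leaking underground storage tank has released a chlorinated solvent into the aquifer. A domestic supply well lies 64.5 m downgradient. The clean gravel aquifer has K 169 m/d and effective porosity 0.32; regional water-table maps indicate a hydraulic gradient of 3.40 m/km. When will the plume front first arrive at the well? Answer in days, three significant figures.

q = Ki = 169 × 0.0034 = 0.5746 m/d
Average linear velocity = 0.5746 / 0.32 = 1.796 m/d
t = L / v = 64.5 / 1.796 = 35.92 d

35.9 days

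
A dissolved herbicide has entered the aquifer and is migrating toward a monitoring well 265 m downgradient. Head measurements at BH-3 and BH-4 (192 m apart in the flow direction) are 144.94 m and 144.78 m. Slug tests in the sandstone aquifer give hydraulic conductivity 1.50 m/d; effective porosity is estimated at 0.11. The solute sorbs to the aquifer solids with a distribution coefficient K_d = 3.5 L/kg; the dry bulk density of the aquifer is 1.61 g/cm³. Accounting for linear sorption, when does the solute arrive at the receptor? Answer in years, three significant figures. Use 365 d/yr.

3340 years

Hydraulic gradient i = (144.94 − 144.78) / 192 = 0.16 / 192 = 8.333e-4
Darcy flux q = K·i = 1.50 × 8.333e-4 = 0.001250 m/d
Average linear velocity = 0.001250 / 0.11 = 0.01136 m/d
Retardation R = 1 + ρ_b·K_d/n = 1 + 1.61×3.5/0.11 = 52.23
Contaminant velocity v_c = v/R = 0.01136/52.23 = 2.176e-4 m/d
t = L/v_c = 265/2.176e-4 = 1.218e6 d
   = 1.218e6/365 = 3340 yr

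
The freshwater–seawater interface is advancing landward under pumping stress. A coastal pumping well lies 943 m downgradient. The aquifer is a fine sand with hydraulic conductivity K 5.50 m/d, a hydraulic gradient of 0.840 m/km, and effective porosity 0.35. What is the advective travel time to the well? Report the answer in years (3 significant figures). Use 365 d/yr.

Specific discharge q = 5.50 × 8.4e-4 = 0.004620 m/d
v_s = q/n_e = 0.004620/0.35 = 0.01320 m/d
t = L / v = 943 / 0.01320 = 71440 d
   = 71440 / 365 = 196 yr

196 years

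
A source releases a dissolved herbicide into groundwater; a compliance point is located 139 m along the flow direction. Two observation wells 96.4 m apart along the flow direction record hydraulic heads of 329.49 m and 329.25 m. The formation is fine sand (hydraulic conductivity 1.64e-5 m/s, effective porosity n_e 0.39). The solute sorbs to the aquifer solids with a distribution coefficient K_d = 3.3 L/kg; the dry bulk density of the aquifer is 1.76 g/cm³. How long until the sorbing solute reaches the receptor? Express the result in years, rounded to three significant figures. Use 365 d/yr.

669 years

Hydraulic gradient i = (329.49 − 329.25) / 96.4 = 0.24 / 96.4 = 0.002490
K = 1.64e-5 m/s × 86400 s/d = 1.417 m/d
Darcy flux q = K·i = 1.417 × 0.002490 = 0.003528 m/d
Seepage velocity v = q / n = 0.003528 / 0.39 = 0.009045 m/d
Retardation R = 1 + ρ_b·K_d/n = 1 + 1.76×3.3/0.39 = 15.89
Contaminant velocity v_c = v/R = 0.009045/15.89 = 5.692e-4 m/d
t = L/v_c = 139/5.692e-4 = 244200 d
   = 244200/365 = 669 yr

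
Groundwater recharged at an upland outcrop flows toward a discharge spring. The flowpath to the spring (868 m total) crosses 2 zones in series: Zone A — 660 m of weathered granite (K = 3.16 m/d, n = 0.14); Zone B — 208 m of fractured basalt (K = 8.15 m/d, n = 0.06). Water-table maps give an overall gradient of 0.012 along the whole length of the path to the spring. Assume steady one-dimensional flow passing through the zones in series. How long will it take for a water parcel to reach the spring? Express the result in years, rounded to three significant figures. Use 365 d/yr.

6.47 years

Steady 1-D flow in series ⇒ the Darcy flux q is identical in every zone and the zone head losses add (resistances L/K in series).
Σ(L/K) = 660/3.16 + 208/8.15 = 208.9 + 25.52 = 234.4 d
K_eq = L_total / Σ(L/K) = 868 / 234.4 = 3.703 m/d
q = K_eq · i = 3.703 × 0.012 = 0.04444 m/d (same in every zone)
Zone A: v = q/n = 0.04444/0.14 = 0.3174 m/d → t_A = 660/0.3174 = 2079 d
Zone B: v = q/n = 0.04444/0.06 = 0.7407 m/d → t_B = 208/0.7407 = 280.8 d
Total t = 2079 + 280.8 = 2360 d
   = 2360 / 365 = 6.47 yr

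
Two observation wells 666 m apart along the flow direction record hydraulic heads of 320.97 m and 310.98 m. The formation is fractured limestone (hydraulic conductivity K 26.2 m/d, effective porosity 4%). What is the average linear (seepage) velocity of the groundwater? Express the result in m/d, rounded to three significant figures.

Hydraulic gradient i = (320.97 − 310.98) / 666 = 9.99 / 666 = 0.01500
q = Ki = 26.2 × 0.01500 = 0.3930 m/d
v_s = q/n_e = 0.3930/0.04 = 9.825 m/d

9.83 m/d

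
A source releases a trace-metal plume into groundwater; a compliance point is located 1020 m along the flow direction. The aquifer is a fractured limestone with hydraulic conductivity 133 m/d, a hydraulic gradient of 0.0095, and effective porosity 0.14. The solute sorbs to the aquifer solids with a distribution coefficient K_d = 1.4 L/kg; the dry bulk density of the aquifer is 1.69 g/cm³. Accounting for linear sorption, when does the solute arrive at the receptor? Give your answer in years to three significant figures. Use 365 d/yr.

5.54 years

Darcy flux q = K·i = 133 × 0.0095 = 1.264 m/d
v_s = q/n_e = 1.264/0.14 = 9.025 m/d
Retardation R = 1 + ρ_b·K_d/n = 1 + 1.69×1.4/0.14 = 17.90
Contaminant velocity v_c = v/R = 9.025/17.90 = 0.5042 m/d
t = L/v_c = 1020/0.5042 = 2023 d
   = 2023/365 = 5.54 yr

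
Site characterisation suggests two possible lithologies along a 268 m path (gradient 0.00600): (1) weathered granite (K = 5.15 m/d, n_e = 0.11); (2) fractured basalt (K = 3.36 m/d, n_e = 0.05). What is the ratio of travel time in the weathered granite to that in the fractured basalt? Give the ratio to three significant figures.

Unit 1 (weathered granite): v = 5.15×0.0060/0.11 = 0.2809 m/d, t = 268/0.2809 = 954.0 d
Unit 2 (fractured basalt): v = 3.36×0.0060/0.05 = 0.4032 m/d, t = 268/0.4032 = 664.7 d
t(weathered granite) / t(fractured basalt) = 954.0/664.7 = 1.44

1.44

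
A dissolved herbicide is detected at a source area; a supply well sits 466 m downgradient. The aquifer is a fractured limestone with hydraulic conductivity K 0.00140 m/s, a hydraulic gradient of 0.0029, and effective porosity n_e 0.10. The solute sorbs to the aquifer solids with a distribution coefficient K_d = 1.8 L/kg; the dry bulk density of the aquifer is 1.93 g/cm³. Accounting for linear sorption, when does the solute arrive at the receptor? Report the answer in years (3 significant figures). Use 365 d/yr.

13.0 years

K = 0.00140 m/s × 86400 s/d = 121.0 m/d
Specific discharge q = 121.0 × 0.0029 = 0.3508 m/d
Average linear velocity = 0.3508 / 0.10 = 3.508 m/d
Retardation R = 1 + ρ_b·K_d/n = 1 + 1.93×1.8/0.10 = 35.74
Contaminant velocity v_c = v/R = 3.508/35.74 = 0.09815 m/d
t = L/v_c = 466/0.09815 = 4748 d
   = 4748/365 = 13.0 yr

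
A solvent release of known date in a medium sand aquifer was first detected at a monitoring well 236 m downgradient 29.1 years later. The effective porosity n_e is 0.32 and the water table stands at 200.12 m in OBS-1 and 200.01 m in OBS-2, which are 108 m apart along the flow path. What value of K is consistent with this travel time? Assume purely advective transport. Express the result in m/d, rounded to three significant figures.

Hydraulic gradient i = (200.12 − 200.01) / 108 = 0.11 / 108 = 0.001019
t = 29.1 years = 10620 d
v = L / t = 236 / 10620 = 0.02222 m/d
K = v · n / i = 0.02222 × 0.32 / 0.001019 = 6.98 m/d

6.98 m/d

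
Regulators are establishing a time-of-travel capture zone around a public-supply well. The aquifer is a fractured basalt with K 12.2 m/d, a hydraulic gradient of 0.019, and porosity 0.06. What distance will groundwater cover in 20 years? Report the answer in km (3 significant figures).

q = Ki = 12.2 × 0.019 = 0.2318 m/d
v_s = q/n_e = 0.2318/0.06 = 3.863 m/d
T = 20 yr × 365 = 7300 d
L = v × T = 3.863 × 7300 = 28200 m
   = 28.2 km

28.2 km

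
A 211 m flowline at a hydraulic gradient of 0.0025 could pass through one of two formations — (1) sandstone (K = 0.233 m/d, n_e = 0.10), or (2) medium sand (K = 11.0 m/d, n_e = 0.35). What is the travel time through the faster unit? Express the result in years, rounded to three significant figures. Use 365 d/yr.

7.36 years

Unit 1 (sandstone): v = 0.233×0.0025/0.10 = 0.005825 m/d, t = 211/0.005825 = 36220 d
Unit 2 (medium sand): v = 11.0×0.0025/0.35 = 0.07857 m/d, t = 211/0.07857 = 2685 d
Faster: 2685 d / 365 = 7.36 yr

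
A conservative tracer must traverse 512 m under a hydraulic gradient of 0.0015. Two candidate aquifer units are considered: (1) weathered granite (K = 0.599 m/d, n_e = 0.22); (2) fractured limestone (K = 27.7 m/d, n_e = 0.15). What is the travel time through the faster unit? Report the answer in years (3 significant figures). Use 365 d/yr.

5.06 years

Unit 1 (weathered granite): v = 0.599×0.0015/0.22 = 0.004084 m/d, t = 512/0.004084 = 125400 d
Unit 2 (fractured limestone): v = 27.7×0.0015/0.15 = 0.2770 m/d, t = 512/0.2770 = 1848 d
Faster: 1848 d / 365 = 5.06 yr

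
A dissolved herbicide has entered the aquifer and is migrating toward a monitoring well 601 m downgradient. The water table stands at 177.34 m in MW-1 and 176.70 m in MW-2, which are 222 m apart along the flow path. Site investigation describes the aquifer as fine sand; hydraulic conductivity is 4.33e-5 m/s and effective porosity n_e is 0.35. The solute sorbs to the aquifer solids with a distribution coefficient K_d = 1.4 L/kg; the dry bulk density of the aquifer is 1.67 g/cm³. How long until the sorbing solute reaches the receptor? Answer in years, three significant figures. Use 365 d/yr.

410 years

Hydraulic gradient i = (177.34 − 176.70) / 222 = 0.64 / 222 = 0.002883
K = 4.33e-5 m/s × 86400 s/d = 3.741 m/d
Specific discharge q = 3.741 × 0.002883 = 0.01079 m/d
Average linear velocity = 0.01079 / 0.35 = 0.03081 m/d
Retardation R = 1 + ρ_b·K_d/n = 1 + 1.67×1.4/0.35 = 7.680
Contaminant velocity v_c = v/R = 0.03081/7.680 = 0.004012 m/d
t = L/v_c = 601/0.004012 = 149800 d
   = 149800/365 = 410 yr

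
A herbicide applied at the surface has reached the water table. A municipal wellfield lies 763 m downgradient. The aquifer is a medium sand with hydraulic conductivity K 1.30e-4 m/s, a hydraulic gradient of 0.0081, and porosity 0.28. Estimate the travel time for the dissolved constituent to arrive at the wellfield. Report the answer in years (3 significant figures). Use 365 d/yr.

K = 1.30e-4 m/s × 86400 s/d = 11.23 m/d
Specific discharge q = 11.23 × 0.0081 = 0.09098 m/d
v_s = q/n_e = 0.09098/0.28 = 0.3249 m/d
t = L / v = 763 / 0.3249 = 2348 d
   = 2348 / 365 = 6.43 yr

6.43 years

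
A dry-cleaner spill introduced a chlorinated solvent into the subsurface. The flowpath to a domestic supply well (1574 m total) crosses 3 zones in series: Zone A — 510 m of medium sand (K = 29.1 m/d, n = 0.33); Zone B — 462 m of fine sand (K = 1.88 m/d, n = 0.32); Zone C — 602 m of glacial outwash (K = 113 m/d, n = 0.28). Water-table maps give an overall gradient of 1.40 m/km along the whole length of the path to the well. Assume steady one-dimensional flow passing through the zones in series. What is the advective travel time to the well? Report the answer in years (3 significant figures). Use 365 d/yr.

Continuity: the same q passes through each zone, so ΔH = q·Σ(L_j/K_j) — the zones act as resistances in series.
Σ(L/K) = 510/29.1 + 462/1.88 + 602/113 = 17.53 + 245.7 + 5.327 = 268.6 d
K_eq = L_total / Σ(L/K) = 1574 / 268.6 = 5.860 m/d
q = K_eq · i = 5.860 × 0.0014 = 0.008204 m/d (same in every zone)
Zone A: v = q/n = 0.008204/0.33 = 0.02486 m/d → t_A = 510/0.02486 = 20510 d
Zone B: v = q/n = 0.008204/0.32 = 0.02564 m/d → t_B = 462/0.02564 = 18020 d
Zone C: v = q/n = 0.008204/0.28 = 0.02930 m/d → t_C = 602/0.02930 = 20550 d
Total t = 20510 + 18020 + 20550 = 59080 d
   = 59080 / 365 = 162 yr

162 years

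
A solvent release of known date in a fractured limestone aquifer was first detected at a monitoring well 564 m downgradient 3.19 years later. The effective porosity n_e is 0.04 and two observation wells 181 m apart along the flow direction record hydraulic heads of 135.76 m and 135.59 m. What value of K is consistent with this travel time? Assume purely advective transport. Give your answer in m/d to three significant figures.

20.6 m/d

Hydraulic gradient i = (135.76 − 135.59) / 181 = 0.17 / 181 = 9.392e-4
t = 3.19 years = 1164 d
v = L / t = 564 / 1164 = 0.4844 m/d
K = v · n / i = 0.4844 × 0.04 / 9.392e-4 = 20.6 m/d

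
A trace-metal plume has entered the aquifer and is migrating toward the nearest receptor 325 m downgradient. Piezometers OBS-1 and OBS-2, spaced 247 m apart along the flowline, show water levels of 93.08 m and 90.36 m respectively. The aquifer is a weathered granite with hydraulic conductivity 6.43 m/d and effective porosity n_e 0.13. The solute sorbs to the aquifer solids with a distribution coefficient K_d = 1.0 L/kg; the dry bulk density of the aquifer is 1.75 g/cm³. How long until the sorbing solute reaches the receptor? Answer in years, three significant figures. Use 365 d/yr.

Hydraulic gradient i = (93.08 − 90.36) / 247 = 2.72 / 247 = 0.01101
q = Ki = 6.43 × 0.01101 = 0.07081 m/d
Seepage velocity v = q / n = 0.07081 / 0.13 = 0.5447 m/d
Retardation R = 1 + ρ_b·K_d/n = 1 + 1.75×1.0/0.13 = 14.46
Contaminant velocity v_c = v/R = 0.5447/14.46 = 0.03766 m/d
t = L/v_c = 325/0.03766 = 8629 d
   = 8629/365 = 23.6 yr

23.6 years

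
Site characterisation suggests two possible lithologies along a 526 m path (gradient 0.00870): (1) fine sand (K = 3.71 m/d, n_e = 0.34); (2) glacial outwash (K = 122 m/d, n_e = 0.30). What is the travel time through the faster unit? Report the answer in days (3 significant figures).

149 days

Unit 1 (fine sand): v = 3.71×0.0087/0.34 = 0.09493 m/d, t = 526/0.09493 = 5541 d
Unit 2 (glacial outwash): v = 122×0.0087/0.30 = 3.538 m/d, t = 526/3.538 = 148.7 d
Faster unit: t = 149 d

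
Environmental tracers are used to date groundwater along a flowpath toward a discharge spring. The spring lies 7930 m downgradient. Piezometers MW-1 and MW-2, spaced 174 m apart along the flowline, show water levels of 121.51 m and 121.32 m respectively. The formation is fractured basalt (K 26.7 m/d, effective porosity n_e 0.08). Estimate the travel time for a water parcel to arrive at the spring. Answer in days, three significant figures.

21800 days

Hydraulic gradient i = (121.51 − 121.32) / 174 = 0.19 / 174 = 0.001092
q = Ki = 26.7 × 0.001092 = 0.02916 m/d
v = Ki/n = 26.7·0.001092/0.08 = 0.3644 m/d
t = L / v = 7930 / 0.3644 = 21760 d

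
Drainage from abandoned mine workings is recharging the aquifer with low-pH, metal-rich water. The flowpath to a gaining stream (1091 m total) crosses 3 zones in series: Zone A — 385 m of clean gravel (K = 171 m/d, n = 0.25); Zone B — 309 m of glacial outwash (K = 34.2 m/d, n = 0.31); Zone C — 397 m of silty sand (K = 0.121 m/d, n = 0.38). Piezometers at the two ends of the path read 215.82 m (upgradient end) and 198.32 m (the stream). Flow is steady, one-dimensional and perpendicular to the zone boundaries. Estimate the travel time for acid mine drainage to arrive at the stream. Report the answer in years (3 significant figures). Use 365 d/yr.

Total head drop ΔH = 215.82 − 198.32 = 17.50 m
Continuity: the same q passes through each zone, so ΔH = q·Σ(L_j/K_j) — the zones act as resistances in series.
Σ(L/K) = 385/171 + 309/34.2 + 397/0.121 = 2.251 + 9.035 + 3281 = 3292 d
q = ΔH / Σ(L/K) = 17.50 / 3292 = 0.005315 m/d (same in every zone)
Zone A: v = q/n = 0.005315/0.25 = 0.02126 m/d → t_A = 385/0.02126 = 18110 d
Zone B: v = q/n = 0.005315/0.31 = 0.01715 m/d → t_B = 309/0.01715 = 18020 d
Zone C: v = q/n = 0.005315/0.38 = 0.01399 m/d → t_C = 397/0.01399 = 28380 d
Total t = 18110 + 18020 + 28380 = 64510 d
   = 64510 / 365 = 177 yr

177 years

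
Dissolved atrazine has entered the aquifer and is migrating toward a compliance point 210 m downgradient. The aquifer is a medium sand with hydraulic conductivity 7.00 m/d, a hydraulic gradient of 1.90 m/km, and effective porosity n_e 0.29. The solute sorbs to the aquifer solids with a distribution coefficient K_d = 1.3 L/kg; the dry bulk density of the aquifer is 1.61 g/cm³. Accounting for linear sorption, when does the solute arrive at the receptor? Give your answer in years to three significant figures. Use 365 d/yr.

103 years

Specific discharge q = 7.00 × 0.0019 = 0.01330 m/d
Seepage velocity v = q / n = 0.01330 / 0.29 = 0.04586 m/d
Retardation R = 1 + ρ_b·K_d/n = 1 + 1.61×1.3/0.29 = 8.217
Contaminant velocity v_c = v/R = 0.04586/8.217 = 0.005581 m/d
t = L/v_c = 210/0.005581 = 37630 d
   = 37630/365 = 103 yr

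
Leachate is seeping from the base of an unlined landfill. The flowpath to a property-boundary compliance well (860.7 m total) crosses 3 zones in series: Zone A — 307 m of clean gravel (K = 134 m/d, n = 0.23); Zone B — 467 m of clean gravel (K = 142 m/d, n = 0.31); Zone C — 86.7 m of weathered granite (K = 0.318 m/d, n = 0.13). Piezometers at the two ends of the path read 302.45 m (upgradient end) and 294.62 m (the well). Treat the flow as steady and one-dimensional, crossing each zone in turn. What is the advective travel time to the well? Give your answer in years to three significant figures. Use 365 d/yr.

22.1 years

Total head drop ΔH = 302.45 − 294.62 = 7.83 m
Steady 1-D flow in series ⇒ the Darcy flux q is identical in every zone and the zone head losses add (resistances L/K in series).
Σ(L/K) = 307/134 + 467/142 + 86.7/0.318 = 2.291 + 3.289 + 272.6 = 278.2 d
q = ΔH / Σ(L/K) = 7.83 / 278.2 = 0.02814 m/d (same in every zone)
Zone A: v = q/n = 0.02814/0.23 = 0.1224 m/d → t_A = 307/0.1224 = 2509 d
Zone B: v = q/n = 0.02814/0.31 = 0.09078 m/d → t_B = 467/0.09078 = 5144 d
Zone C: v = q/n = 0.02814/0.13 = 0.2165 m/d → t_C = 86.7/0.2165 = 400.5 d
Total t = 2509 + 5144 + 400.5 = 8054 d
   = 8054 / 365 = 22.1 yr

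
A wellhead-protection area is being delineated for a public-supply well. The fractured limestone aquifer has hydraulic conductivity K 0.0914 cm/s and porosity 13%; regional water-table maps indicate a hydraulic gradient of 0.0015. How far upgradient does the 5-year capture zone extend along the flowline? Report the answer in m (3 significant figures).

1660 m

K = 0.0914 cm/s × 864 = 78.97 m/d
Darcy flux q = K·i = 78.97 × 0.0015 = 0.1185 m/d
v_s = q/n_e = 0.1185/0.13 = 0.9112 m/d
T = 5 yr × 365 = 1825 d
L = v × T = 0.9112 × 1825 = 1663 m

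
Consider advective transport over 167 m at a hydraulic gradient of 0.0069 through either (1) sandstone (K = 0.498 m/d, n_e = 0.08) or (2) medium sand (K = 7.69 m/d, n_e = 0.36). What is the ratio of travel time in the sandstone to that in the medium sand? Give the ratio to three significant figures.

Unit 1 (sandstone): v = 0.498×0.0069/0.08 = 0.04295 m/d, t = 167/0.04295 = 3888 d
Unit 2 (medium sand): v = 7.69×0.0069/0.36 = 0.1474 m/d, t = 167/0.1474 = 1133 d
t(sandstone) / t(medium sand) = 3888/1133 = 3.43

3.43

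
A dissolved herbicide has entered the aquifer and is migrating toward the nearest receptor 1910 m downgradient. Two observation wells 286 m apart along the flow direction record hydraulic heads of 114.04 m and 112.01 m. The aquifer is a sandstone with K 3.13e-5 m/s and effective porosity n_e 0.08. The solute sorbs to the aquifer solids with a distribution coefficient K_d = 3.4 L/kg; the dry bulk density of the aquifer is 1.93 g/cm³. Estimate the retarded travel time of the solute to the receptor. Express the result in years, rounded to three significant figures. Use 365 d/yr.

Hydraulic gradient i = (114.04 − 112.01) / 286 = 2.03 / 286 = 0.007098
K = 3.13e-5 m/s × 86400 s/d = 2.704 m/d
Specific discharge q = 2.704 × 0.007098 = 0.01919 m/d
Seepage velocity v = q / n = 0.01919 / 0.08 = 0.2399 m/d
Retardation R = 1 + ρ_b·K_d/n = 1 + 1.93×3.4/0.08 = 83.02
Contaminant velocity v_c = v/R = 0.2399/83.02 = 0.002890 m/d
t = L/v_c = 1910/0.002890 = 660900 d
   = 660900/365 = 1810 yr

1810 years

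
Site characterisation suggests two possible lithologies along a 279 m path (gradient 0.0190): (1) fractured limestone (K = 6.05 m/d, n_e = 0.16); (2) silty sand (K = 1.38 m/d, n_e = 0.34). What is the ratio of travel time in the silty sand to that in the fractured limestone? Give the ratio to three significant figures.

Unit 1 (fractured limestone): v = 6.05×0.019/0.16 = 0.7184 m/d, t = 279/0.7184 = 388.3 d
Unit 2 (silty sand): v = 1.38×0.019/0.34 = 0.07712 m/d, t = 279/0.07712 = 3618 d
t(silty sand) / t(fractured limestone) = 3618/388.3 = 9.32

9.32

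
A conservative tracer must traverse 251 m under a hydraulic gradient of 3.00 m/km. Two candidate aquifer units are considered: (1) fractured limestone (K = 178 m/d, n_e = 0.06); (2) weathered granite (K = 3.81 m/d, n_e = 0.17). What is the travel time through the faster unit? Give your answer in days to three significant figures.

28.2 days

Unit 1 (fractured limestone): v = 178×0.0030/0.06 = 8.900 m/d, t = 251/8.900 = 28.20 d
Unit 2 (weathered granite): v = 3.81×0.0030/0.17 = 0.06724 m/d, t = 251/0.06724 = 3733 d
Faster unit: t = 28.2 d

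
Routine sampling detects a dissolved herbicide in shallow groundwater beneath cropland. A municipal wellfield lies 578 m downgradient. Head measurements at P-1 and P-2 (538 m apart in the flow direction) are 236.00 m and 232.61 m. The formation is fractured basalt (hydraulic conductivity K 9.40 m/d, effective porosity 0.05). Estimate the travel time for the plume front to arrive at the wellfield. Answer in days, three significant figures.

Hydraulic gradient i = (236.00 − 232.61) / 538 = 3.39 / 538 = 0.006301
q = Ki = 9.40 × 0.006301 = 0.05923 m/d
v_s = q/n_e = 0.05923/0.05 = 1.185 m/d
t = L / v = 578 / 1.185 = 487.9 d

488 days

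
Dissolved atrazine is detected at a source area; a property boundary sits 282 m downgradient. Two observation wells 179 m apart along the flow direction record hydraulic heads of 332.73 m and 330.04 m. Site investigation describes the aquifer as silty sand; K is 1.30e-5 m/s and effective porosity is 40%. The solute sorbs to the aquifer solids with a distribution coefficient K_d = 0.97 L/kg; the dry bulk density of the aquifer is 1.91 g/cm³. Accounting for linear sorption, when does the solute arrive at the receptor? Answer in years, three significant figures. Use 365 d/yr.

103 years

Hydraulic gradient i = (332.73 − 330.04) / 179 = 2.69 / 179 = 0.01503
K = 1.30e-5 m/s × 86400 s/d = 1.123 m/d
Darcy flux q = K·i = 1.123 × 0.01503 = 0.01688 m/d
Seepage velocity v = q / n = 0.01688 / 0.40 = 0.04220 m/d
Retardation R = 1 + ρ_b·K_d/n = 1 + 1.91×0.97/0.40 = 5.632
Contaminant velocity v_c = v/R = 0.04220/5.632 = 0.007493 m/d
t = L/v_c = 282/0.007493 = 37640 d
   = 37640/365 = 103 yr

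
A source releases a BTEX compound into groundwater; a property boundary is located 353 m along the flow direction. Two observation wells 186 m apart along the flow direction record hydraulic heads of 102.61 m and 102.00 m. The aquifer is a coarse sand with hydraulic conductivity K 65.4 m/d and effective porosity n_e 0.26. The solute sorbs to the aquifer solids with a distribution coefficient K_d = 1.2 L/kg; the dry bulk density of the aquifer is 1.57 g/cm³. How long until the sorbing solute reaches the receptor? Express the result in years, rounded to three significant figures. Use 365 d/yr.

Hydraulic gradient i = (102.61 − 102.00) / 186 = 0.61 / 186 = 0.003280
Darcy flux q = K·i = 65.4 × 0.003280 = 0.2145 m/d
Average linear velocity = 0.2145 / 0.26 = 0.8249 m/d
Retardation R = 1 + ρ_b·K_d/n = 1 + 1.57×1.2/0.26 = 8.246
Contaminant velocity v_c = v/R = 0.8249/8.246 = 0.1000 m/d
t = L/v_c = 353/0.1000 = 3529 d
   = 3529/365 = 9.67 yr

9.67 years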